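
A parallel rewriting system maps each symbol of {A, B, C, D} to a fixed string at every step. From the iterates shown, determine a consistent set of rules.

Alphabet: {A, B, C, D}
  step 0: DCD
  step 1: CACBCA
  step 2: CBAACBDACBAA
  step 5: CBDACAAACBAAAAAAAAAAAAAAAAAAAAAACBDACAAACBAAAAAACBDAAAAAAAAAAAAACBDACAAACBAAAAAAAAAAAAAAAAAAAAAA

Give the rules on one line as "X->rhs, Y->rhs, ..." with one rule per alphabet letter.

A->AA, B->DA, C->CB, D->CA

  step 1 ⇒ step 2: CACBCA ⇒ CB·AA·CB·DA·CB·AA
    A ↦ AA
    B ↦ DA
    C ↦ CB
  step 0 ⇒ step 1: DCD ⇒ CA·CB·CA
    D ↦ CA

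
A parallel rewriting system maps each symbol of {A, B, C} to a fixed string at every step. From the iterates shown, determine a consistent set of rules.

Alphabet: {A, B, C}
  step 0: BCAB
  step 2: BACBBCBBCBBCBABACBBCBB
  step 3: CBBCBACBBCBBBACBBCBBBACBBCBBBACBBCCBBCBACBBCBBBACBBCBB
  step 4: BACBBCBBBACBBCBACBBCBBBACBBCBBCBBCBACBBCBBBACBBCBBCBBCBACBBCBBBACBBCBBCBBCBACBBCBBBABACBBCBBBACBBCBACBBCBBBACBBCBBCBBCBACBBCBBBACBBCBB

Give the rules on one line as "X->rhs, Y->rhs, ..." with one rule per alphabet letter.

  step 3 ⇒ step 4: CBBCBACBBCBBBACBBCBBBACBBCBBBACBBCCBBCBACBBCBBBACBBCBB ⇒ BA·CBB·CBB·BA·CBB·C·BA·CBB·CBB·BA·CBB·CBB·CBB·C·BA·CBB·CBB·BA·CBB·CBB·CBB·C·BA·CBB·CBB·BA·CBB·CBB·CBB·C·BA·CBB·CBB·BA·BA·CBB·CBB·BA·CBB·C·BA·CBB·CBB·BA·CBB·CBB·CBB·C·BA·CBB·CBB·BA·CBB·CBB
    A ↦ C
    B ↦ CBB
    C ↦ BA

A->C, B->CBB, C->BA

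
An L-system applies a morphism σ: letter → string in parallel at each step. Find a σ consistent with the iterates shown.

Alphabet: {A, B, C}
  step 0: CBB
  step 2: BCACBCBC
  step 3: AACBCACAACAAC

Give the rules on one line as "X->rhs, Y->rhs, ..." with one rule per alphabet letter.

  step 2 ⇒ step 3: BCACBCBC ⇒ A·AC·BC·AC·A·AC·A·AC
    A ↦ BC
    B ↦ A
    C ↦ AC

A->BC, B->A, C->AC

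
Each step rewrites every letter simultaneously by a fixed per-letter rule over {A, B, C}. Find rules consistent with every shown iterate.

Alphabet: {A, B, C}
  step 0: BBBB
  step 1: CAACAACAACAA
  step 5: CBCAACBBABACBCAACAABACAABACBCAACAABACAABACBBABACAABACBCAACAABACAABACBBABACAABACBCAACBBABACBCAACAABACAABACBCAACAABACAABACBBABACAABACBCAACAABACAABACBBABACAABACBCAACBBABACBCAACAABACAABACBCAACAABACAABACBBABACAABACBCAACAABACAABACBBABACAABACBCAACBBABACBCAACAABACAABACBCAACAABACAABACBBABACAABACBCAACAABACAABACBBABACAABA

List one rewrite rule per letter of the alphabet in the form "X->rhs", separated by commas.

A->BA, B->CAA, C->CB

  step 0 ⇒ step 1: BBBB ⇒ CAA·CAA·CAA·CAA
    B ↦ CAA
    A ↦ BA  (constrained at step 1)
    C ↦ CB  (constrained at step 1)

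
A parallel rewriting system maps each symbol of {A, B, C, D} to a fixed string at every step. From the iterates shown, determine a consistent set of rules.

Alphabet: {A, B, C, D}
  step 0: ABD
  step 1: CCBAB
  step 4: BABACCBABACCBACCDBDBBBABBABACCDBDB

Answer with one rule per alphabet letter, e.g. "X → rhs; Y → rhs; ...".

A->CC, B->BA, C->DB, D->B

  step 0 ⇒ step 1: ABD ⇒ CC·BA·B
    A ↦ CC
    B ↦ BA
    D ↦ B
    C ↦ DB  (constrained at step 1)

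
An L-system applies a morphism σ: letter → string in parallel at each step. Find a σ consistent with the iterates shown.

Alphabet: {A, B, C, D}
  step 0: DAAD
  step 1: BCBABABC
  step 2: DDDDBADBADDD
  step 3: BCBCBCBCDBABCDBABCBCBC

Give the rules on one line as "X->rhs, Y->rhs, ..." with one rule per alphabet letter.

A->BA, B->D, C->DD, D->BC

  step 2 ⇒ step 3: DDDDBADBADDD ⇒ BC·BC·BC·BC·D·BA·BC·D·BA·BC·BC·BC
    A ↦ BA
    B ↦ D
    D ↦ BC
  step 1 ⇒ step 2: BCBABABC ⇒ D·DD·D·BA·D·BA·D·DD
    C ↦ DD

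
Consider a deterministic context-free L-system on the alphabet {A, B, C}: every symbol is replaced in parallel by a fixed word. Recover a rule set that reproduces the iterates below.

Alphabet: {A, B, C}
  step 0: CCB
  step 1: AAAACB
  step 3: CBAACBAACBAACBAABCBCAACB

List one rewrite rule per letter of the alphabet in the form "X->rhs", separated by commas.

A->BC, B->CB, C->AA

  step 0 ⇒ step 1: CCB ⇒ AA·AA·CB
    B ↦ CB
    C ↦ AA
    A ↦ BC  (constrained at step 1)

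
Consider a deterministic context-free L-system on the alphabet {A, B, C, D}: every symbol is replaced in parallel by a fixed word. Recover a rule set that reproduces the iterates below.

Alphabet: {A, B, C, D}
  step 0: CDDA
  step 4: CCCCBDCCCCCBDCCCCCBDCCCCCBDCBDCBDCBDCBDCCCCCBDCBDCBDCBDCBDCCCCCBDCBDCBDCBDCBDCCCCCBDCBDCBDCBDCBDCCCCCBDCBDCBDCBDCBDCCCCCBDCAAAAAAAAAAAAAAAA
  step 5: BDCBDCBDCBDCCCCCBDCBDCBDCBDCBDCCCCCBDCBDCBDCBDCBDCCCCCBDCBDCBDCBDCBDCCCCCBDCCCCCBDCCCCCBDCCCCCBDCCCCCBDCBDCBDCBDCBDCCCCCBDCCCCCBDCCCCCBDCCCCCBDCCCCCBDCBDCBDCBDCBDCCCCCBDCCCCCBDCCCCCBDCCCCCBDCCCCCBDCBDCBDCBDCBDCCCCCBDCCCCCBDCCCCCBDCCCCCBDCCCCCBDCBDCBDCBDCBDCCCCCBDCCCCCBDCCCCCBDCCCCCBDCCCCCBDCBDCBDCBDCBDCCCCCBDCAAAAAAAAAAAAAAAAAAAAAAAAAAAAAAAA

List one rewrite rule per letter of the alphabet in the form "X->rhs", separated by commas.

  step 4 ⇒ step 5: CCCCBDCCCCCBDCCCCCBDCCCCCBDCBDCBDCBDCBDCCCCCBDCBDCBDCBDCBDCCCCCBDCBDCBDCBDCBDCCCCCBDCBDCBDCBDCBDCCCCCBDCBDCBDCBDCBDCCCCCBDCAAAAAAAAAAAAAAAA ⇒ BDC·BDC·BDC·BDC·CC·CC·BDC·BDC·BDC·BDC·BDC·CC·CC·BDC·BDC·BDC·BDC·BDC·CC·CC·BDC·BDC·BDC·BDC·BDC·CC·CC·BDC·CC·CC·BDC·CC·CC·BDC·CC·CC·BDC·CC·CC·BDC·BDC·BDC·BDC·BDC·CC·CC·BDC·CC·CC·BDC·CC·CC·BDC·CC·CC·BDC·CC·CC·BDC·BDC·BDC·BDC·BDC·CC·CC·BDC·CC·CC·BDC·CC·CC·BDC·CC·CC·BDC·CC·CC·BDC·BDC·BDC·BDC·BDC·CC·CC·BDC·CC·CC·BDC·CC·CC·BDC·CC·CC·BDC·CC·CC·BDC·BDC·BDC·BDC·BDC·CC·CC·BDC·CC·CC·BDC·CC·CC·BDC·CC·CC·BDC·CC·CC·BDC·BDC·BDC·BDC·BDC·CC·CC·BDC·AA·AA·AA·AA·AA·AA·AA·AA·AA·AA·AA·AA·AA·AA·AA·AA
    A ↦ AA
    B ↦ CC
    C ↦ BDC
    D ↦ CC

A->AA, B->CC, C->BDC, D->CC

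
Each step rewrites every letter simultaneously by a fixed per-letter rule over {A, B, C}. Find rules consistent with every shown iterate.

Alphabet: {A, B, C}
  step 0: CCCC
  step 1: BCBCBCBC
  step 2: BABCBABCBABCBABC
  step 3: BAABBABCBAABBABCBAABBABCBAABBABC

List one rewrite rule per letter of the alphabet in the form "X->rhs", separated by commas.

  step 2 ⇒ step 3: BABCBABCBABCBABC ⇒ BA·AB·BA·BC·BA·AB·BA·BC·BA·AB·BA·BC·BA·AB·BA·BC
    A ↦ AB
    B ↦ BA
    C ↦ BC

A->AB, B->BA, C->BC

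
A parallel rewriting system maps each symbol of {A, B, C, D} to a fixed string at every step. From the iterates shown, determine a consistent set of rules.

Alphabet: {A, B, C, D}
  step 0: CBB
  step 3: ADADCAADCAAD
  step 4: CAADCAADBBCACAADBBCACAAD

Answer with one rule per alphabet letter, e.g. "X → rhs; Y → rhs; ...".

A->CA, B->D, C->BB, D->AD

  step 3 ⇒ step 4: ADADCAADCAAD ⇒ CA·AD·CA·AD·BB·CA·CA·AD·BB·CA·CA·AD
    A ↦ CA
    C ↦ BB
    D ↦ AD
    B ↦ D  (constrained at step 0)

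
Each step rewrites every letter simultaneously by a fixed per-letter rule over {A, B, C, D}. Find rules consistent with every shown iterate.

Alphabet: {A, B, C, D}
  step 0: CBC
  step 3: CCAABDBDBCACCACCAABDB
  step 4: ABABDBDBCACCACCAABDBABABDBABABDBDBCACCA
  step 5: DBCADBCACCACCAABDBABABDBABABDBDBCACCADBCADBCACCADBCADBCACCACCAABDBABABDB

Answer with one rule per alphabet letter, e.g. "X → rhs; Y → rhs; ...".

A->DB, B->CA, C->AB, D->C

  step 4 ⇒ step 5: ABABDBDBCACCACCAABDBABABDBABABDBDBCACCA ⇒ DB·CA·DB·CA·C·CA·C·CA·AB·DB·AB·AB·DB·AB·AB·DB·DB·CA·C·CA·DB·CA·DB·CA·C·CA·DB·CA·DB·CA·C·CA·C·CA·AB·DB·AB·AB·DB
    A ↦ DB
    B ↦ CA
    C ↦ AB
    D ↦ C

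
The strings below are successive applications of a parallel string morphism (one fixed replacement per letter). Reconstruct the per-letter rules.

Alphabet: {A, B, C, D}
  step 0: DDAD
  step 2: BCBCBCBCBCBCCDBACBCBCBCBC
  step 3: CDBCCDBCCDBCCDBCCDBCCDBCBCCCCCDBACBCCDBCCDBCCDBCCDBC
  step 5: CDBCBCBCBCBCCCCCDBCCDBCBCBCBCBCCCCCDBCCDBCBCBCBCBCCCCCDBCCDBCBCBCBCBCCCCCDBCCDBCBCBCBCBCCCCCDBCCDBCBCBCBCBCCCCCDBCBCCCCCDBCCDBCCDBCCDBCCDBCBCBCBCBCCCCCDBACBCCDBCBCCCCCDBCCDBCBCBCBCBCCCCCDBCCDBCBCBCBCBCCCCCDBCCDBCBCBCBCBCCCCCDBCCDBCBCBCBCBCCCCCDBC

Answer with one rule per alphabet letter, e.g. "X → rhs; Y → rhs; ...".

A->BAC, B->CD, C->BC, D->CCC

  step 2 ⇒ step 3: BCBCBCBCBCBCCDBACBCBCBCBC ⇒ CD·BC·CD·BC·CD·BC·CD·BC·CD·BC·CD·BC·BC·CCC·CD·BAC·BC·CD·BC·CD·BC·CD·BC·CD·BC
    A ↦ BAC
    B ↦ CD
    C ↦ BC
    D ↦ CCC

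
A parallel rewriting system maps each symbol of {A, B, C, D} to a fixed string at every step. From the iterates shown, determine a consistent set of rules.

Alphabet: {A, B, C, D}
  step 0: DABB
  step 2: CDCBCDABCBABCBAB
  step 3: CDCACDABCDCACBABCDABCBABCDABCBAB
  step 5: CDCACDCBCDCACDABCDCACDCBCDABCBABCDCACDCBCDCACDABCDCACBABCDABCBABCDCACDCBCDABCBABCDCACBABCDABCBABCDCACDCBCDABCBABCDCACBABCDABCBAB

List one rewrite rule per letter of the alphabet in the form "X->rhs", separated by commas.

A->CB, B->AB, C->CD, D->CA

  step 2 ⇒ step 3: CDCBCDABCBABCBAB ⇒ CD·CA·CD·AB·CD·CA·CB·AB·CD·AB·CB·AB·CD·AB·CB·AB
    A ↦ CB
    B ↦ AB
    C ↦ CD
    D ↦ CA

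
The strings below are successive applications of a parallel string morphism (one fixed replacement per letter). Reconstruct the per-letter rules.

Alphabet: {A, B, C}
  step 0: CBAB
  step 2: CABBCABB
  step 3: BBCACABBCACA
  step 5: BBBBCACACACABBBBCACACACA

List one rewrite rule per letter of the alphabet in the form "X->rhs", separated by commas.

  step 2 ⇒ step 3: CABBCABB ⇒ B·B·CA·CA·B·B·CA·CA
    A ↦ B
    B ↦ CA
    C ↦ B

A->B, B->CA, C->B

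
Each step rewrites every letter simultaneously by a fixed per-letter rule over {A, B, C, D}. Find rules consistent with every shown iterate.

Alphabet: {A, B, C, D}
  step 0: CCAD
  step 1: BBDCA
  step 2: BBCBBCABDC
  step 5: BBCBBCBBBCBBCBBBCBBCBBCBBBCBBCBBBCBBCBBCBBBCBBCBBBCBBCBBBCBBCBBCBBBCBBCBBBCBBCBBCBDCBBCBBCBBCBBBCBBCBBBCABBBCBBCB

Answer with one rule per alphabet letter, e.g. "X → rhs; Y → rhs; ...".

  step 1 ⇒ step 2: BBDCA ⇒ BBC·BBC·A·B·DC
    A ↦ DC
    B ↦ BBC
    C ↦ B
    D ↦ A

A->DC, B->BBC, C->B, D->A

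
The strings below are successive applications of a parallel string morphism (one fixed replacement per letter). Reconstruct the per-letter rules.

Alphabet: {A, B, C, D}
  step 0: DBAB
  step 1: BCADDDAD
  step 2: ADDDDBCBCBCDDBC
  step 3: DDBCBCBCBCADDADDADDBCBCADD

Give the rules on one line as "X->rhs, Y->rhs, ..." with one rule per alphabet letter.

  step 2 ⇒ step 3: ADDDDBCBCBCDDBC ⇒ DD·BC·BC·BC·BC·AD·D·AD·D·AD·D·BC·BC·AD·D
    A ↦ DD
    B ↦ AD
    C ↦ D
    D ↦ BC

A->DD, B->AD, C->D, D->BC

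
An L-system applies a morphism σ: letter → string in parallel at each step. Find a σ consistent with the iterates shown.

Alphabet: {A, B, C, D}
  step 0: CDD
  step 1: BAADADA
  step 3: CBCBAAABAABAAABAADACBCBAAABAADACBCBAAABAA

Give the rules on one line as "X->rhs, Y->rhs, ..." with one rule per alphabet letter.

  step 0 ⇒ step 1: CDD ⇒ BAA·DA·DA
    C ↦ BAA
    D ↦ DA
    A ↦ CBC  (constrained at step 1)
    B ↦ A  (constrained at step 1)

A->CBC, B->A, C->BAA, D->DA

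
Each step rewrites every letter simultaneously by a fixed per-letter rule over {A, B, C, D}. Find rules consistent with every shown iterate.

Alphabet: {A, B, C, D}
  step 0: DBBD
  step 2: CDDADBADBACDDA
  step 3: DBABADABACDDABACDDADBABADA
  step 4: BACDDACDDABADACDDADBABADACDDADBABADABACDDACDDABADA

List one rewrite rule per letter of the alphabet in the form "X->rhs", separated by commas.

A->DA, B->CD, C->D, D->BA

  step 3 ⇒ step 4: DBABADABACDDABACDDADBABADA ⇒ BA·CD·DA·CD·DA·BA·DA·CD·DA·D·BA·BA·DA·CD·DA·D·BA·BA·DA·BA·CD·DA·CD·DA·BA·DA
    A ↦ DA
    B ↦ CD
    C ↦ D
    D ↦ BA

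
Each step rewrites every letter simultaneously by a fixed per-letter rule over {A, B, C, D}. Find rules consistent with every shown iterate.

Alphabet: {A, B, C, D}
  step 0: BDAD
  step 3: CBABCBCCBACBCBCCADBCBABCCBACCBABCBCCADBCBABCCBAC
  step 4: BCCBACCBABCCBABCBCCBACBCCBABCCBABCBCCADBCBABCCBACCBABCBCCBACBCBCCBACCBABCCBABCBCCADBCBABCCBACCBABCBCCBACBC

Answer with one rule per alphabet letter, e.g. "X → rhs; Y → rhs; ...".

  step 3 ⇒ step 4: CBABCBCCBACBCBCCADBCBABCCBACCBABCBCCADBCBABCCBAC ⇒ BC·CBA·C·CBA·BC·CBA·BC·BC·CBA·C·BC·CBA·BC·CBA·BC·BC·C·ADB·CBA·BC·CBA·C·CBA·BC·BC·CBA·C·BC·BC·CBA·C·CBA·BC·CBA·BC·BC·C·ADB·CBA·BC·CBA·C·CBA·BC·BC·CBA·C·BC
    A ↦ C
    B ↦ CBA
    C ↦ BC
    D ↦ ADB

A->C, B->CBA, C->BC, D->ADB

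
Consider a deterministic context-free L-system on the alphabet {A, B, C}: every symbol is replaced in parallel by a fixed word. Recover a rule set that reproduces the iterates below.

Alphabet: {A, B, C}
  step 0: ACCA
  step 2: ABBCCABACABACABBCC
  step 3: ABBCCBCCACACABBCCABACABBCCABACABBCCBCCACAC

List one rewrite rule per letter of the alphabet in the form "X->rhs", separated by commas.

A->AB, B->BCC, C->AC

  step 2 ⇒ step 3: ABBCCABACABACABBCC ⇒ AB·BCC·BCC·AC·AC·AB·BCC·AB·AC·AB·BCC·AB·AC·AB·BCC·BCC·AC·AC
    A ↦ AB
    B ↦ BCC
    C ↦ AC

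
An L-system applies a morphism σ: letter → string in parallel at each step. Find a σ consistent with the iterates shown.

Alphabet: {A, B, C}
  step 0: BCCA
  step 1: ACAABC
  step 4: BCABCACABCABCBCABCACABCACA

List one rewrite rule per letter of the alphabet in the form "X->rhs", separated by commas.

A->BC, B->AC, C->A

  step 0 ⇒ step 1: BCCA ⇒ AC·A·A·BC
    A ↦ BC
    B ↦ AC
    C ↦ A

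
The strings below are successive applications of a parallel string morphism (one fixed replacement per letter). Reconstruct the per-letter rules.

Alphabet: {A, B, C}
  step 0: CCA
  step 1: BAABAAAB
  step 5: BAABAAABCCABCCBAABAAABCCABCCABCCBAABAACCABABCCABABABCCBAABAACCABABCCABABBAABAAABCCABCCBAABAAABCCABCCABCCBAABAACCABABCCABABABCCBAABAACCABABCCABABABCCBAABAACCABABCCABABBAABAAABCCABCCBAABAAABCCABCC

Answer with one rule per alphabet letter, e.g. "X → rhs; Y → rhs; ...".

  step 0 ⇒ step 1: CCA ⇒ BAA·BAA·AB
    A ↦ AB
    C ↦ BAA
    B ↦ CC  (constrained at step 1)

A->AB, B->CC, C->BAA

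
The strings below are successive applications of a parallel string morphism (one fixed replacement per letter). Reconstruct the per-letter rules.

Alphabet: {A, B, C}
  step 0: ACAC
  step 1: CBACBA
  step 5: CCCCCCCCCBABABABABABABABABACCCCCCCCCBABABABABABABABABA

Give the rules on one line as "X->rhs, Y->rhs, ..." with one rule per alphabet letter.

  step 0 ⇒ step 1: ACAC ⇒ C·BA·C·BA
    A ↦ C
    C ↦ BA
    B ↦ CC  (constrained at step 1)

A->C, B->CC, C->BA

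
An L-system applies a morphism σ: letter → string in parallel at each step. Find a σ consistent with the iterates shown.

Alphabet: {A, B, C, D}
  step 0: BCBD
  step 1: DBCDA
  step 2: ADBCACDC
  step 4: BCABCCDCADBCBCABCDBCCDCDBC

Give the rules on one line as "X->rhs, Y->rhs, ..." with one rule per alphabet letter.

A->CDC, B->D, C->BC, D->A

  step 1 ⇒ step 2: DBCDA ⇒ A·D·BC·A·CDC
    A ↦ CDC
    B ↦ D
    C ↦ BC
    D ↦ A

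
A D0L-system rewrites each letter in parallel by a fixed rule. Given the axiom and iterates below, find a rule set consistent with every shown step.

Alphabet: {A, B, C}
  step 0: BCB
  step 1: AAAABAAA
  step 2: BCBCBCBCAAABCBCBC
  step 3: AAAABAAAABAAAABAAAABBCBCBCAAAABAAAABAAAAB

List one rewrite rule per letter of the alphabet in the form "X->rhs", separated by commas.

A->BC, B->AAA, C->AB

  step 2 ⇒ step 3: BCBCBCBCAAABCBCBC ⇒ AAA·AB·AAA·AB·AAA·AB·AAA·AB·BC·BC·BC·AAA·AB·AAA·AB·AAA·AB
    A ↦ BC
    B ↦ AAA
    C ↦ AB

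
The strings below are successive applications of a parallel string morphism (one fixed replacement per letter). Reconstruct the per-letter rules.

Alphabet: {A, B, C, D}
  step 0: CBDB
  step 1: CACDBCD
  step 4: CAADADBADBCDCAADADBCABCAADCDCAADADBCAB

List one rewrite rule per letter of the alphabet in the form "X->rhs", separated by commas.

  step 0 ⇒ step 1: CBDB ⇒ CA·CD·B·CD
    B ↦ CD
    C ↦ CA
    D ↦ B
    A ↦ AD  (constrained at step 1)

A->AD, B->CD, C->CA, D->B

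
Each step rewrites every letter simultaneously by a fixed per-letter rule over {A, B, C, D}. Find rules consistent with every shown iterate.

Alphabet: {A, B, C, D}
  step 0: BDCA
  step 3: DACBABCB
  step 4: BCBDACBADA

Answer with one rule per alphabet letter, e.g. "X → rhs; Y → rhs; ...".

A->CB, B->A, C->D, D->B

  step 3 ⇒ step 4: DACBABCB ⇒ B·CB·D·A·CB·A·D·A
    A ↦ CB
    B ↦ A
    C ↦ D
    D ↦ B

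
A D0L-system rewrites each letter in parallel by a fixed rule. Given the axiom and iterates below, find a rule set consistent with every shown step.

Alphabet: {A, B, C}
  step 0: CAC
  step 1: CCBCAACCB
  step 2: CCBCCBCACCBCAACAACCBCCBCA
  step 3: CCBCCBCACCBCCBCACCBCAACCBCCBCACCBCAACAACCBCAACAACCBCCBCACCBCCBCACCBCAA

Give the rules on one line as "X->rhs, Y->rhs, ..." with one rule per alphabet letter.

  step 2 ⇒ step 3: CCBCCBCACCBCAACAACCBCCBCA ⇒ CCB·CCB·CA·CCB·CCB·CA·CCB·CAA·CCB·CCB·CA·CCB·CAA·CAA·CCB·CAA·CAA·CCB·CCB·CA·CCB·CCB·CA·CCB·CAA
    A ↦ CAA
    B ↦ CA
    C ↦ CCB

A->CAA, B->CA, C->CCB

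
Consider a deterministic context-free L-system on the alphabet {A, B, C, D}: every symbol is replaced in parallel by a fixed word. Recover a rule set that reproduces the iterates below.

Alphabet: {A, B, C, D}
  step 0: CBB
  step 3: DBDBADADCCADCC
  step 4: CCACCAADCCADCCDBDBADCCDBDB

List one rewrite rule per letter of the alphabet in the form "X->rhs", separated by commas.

A->AD, B->A, C->DB, D->CC

  step 3 ⇒ step 4: DBDBADADCCADCC ⇒ CC·A·CC·A·AD·CC·AD·CC·DB·DB·AD·CC·DB·DB
    A ↦ AD
    B ↦ A
    C ↦ DB
    D ↦ CC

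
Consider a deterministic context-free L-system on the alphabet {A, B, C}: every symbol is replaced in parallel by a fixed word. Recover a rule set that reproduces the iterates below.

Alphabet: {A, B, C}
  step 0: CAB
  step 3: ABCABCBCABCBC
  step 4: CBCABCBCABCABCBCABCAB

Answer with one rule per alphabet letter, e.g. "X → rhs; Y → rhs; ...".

  step 3 ⇒ step 4: ABCABCBCABCBC ⇒ CB·C·AB·CB·C·AB·C·AB·CB·C·AB·C·AB
    A ↦ CB
    B ↦ C
    C ↦ AB

A->CB, B->C, C->AB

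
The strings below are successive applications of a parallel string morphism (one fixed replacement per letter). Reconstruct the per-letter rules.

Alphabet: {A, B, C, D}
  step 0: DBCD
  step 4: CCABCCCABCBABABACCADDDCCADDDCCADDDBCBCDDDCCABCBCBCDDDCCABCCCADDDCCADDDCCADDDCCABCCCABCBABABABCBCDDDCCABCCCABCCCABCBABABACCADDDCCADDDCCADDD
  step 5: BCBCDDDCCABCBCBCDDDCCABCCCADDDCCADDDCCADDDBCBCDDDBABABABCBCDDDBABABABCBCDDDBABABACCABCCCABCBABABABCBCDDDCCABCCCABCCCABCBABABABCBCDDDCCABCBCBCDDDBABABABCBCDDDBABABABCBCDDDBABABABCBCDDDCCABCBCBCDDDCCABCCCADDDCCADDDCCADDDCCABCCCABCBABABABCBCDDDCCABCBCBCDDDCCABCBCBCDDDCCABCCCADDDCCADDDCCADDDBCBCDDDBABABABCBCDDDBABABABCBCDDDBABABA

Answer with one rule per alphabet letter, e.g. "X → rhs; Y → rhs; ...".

  step 4 ⇒ step 5: CCABCCCABCBABABACCADDDCCADDDCCADDDBCBCDDDCCABCBCBCDDDCCABCCCADDDCCADDDCCADDDCCABCCCABCBABABABCBCDDDCCABCCCABCCCABCBABABACCADDDCCADDDCCADDD ⇒ BC·BC·DDD·CCA·BC·BC·BC·DDD·CCA·BC·CCA·DDD·CCA·DDD·CCA·DDD·BC·BC·DDD·BA·BA·BA·BC·BC·DDD·BA·BA·BA·BC·BC·DDD·BA·BA·BA·CCA·BC·CCA·BC·BA·BA·BA·BC·BC·DDD·CCA·BC·CCA·BC·CCA·BC·BA·BA·BA·BC·BC·DDD·CCA·BC·BC·BC·DDD·BA·BA·BA·BC·BC·DDD·BA·BA·BA·BC·BC·DDD·BA·BA·BA·BC·BC·DDD·CCA·BC·BC·BC·DDD·CCA·BC·CCA·DDD·CCA·DDD·CCA·DDD·CCA·BC·CCA·BC·BA·BA·BA·BC·BC·DDD·CCA·BC·BC·BC·DDD·CCA·BC·BC·BC·DDD·CCA·BC·CCA·DDD·CCA·DDD·CCA·DDD·BC·BC·DDD·BA·BA·BA·BC·BC·DDD·BA·BA·BA·BC·BC·DDD·BA·BA·BA
    A ↦ DDD
    B ↦ CCA
    C ↦ BC
    D ↦ BA

A->DDD, B->CCA, C->BC, D->BA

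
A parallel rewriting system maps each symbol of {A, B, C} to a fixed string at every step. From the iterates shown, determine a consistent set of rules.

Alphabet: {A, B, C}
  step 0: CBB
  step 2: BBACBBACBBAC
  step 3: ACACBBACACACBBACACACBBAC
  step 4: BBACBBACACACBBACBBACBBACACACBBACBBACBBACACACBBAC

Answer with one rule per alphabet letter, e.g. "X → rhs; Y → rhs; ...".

A->BB, B->AC, C->AC

  step 3 ⇒ step 4: ACACBBACACACBBACACACBBAC ⇒ BB·AC·BB·AC·AC·AC·BB·AC·BB·AC·BB·AC·AC·AC·BB·AC·BB·AC·BB·AC·AC·AC·BB·AC
    A ↦ BB
    B ↦ AC
    C ↦ AC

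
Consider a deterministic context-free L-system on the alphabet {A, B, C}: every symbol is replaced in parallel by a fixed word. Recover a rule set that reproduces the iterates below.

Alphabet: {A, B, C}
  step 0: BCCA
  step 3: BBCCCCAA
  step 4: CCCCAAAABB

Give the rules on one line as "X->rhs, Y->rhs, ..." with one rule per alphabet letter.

A->B, B->CC, C->A

  step 3 ⇒ step 4: BBCCCCAA ⇒ CC·CC·A·A·A·A·B·B
    A ↦ B
    B ↦ CC
    C ↦ A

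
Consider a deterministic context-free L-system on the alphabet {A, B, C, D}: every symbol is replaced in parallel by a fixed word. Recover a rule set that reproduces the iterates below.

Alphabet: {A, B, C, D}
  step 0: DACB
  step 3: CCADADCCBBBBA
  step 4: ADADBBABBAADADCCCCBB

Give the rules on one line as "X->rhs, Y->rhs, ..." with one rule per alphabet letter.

A->BB, B->C, C->AD, D->A

  step 3 ⇒ step 4: CCADADCCBBBBA ⇒ AD·AD·BB·A·BB·A·AD·AD·C·C·C·C·BB
    A ↦ BB
    B ↦ C
    C ↦ AD
    D ↦ A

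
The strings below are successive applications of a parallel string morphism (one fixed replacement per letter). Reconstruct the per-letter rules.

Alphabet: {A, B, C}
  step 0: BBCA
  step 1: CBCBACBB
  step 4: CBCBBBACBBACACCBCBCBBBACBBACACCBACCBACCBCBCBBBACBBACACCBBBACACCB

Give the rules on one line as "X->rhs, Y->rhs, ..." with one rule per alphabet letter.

A->BB, B->CB, C->AC

  step 0 ⇒ step 1: BBCA ⇒ CB·CB·AC·BB
    A ↦ BB
    B ↦ CB
    C ↦ AC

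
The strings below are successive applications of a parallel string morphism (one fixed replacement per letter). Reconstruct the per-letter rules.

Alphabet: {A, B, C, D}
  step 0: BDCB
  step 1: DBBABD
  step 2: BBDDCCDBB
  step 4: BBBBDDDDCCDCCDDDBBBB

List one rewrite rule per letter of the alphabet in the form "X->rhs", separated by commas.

  step 1 ⇒ step 2: DBBABD ⇒ BB·D·D·CC·D·BB
    A ↦ CC
    B ↦ D
    D ↦ BB
  step 0 ⇒ step 1: BDCB ⇒ D·BB·AB·D
    C ↦ AB

A->CC, B->D, C->AB, D->BB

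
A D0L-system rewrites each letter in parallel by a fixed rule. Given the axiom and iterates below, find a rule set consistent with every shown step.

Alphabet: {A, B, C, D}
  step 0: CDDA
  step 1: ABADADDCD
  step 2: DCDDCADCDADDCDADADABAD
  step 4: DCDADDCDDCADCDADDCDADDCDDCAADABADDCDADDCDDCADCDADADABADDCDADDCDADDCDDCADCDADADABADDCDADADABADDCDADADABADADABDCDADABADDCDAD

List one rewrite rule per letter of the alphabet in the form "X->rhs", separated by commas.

  step 1 ⇒ step 2: ABADADDCD ⇒ DCD·DCA·DCD·AD·DCD·AD·AD·AB·AD
    A ↦ DCD
    B ↦ DCA
    C ↦ AB
    D ↦ AD

A->DCD, B->DCA, C->AB, D->AD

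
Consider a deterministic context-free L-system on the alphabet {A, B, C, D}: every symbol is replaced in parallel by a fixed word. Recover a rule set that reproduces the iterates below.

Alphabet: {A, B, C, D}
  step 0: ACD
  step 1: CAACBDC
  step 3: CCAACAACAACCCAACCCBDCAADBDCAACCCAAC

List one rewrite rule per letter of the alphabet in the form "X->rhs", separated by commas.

  step 0 ⇒ step 1: ACD ⇒ C·AAC·BDC
    A ↦ C
    C ↦ AAC
    D ↦ BDC
    B ↦ AAD  (constrained at step 1)

A->C, B->AAD, C->AAC, D->BDC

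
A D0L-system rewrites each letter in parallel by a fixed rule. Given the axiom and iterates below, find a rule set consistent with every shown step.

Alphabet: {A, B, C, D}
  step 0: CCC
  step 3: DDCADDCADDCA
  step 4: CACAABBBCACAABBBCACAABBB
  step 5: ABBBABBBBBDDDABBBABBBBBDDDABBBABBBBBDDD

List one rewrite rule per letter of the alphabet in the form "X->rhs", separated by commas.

  step 4 ⇒ step 5: CACAABBBCACAABBBCACAABBB ⇒ AB·BB·AB·BB·BB·D·D·D·AB·BB·AB·BB·BB·D·D·D·AB·BB·AB·BB·BB·D·D·D
    A ↦ BB
    B ↦ D
    C ↦ AB
  step 3 ⇒ step 4: DDCADDCADDCA ⇒ CA·CA·AB·BB·CA·CA·AB·BB·CA·CA·AB·BB
    D ↦ CA

A->BB, B->D, C->AB, D->CA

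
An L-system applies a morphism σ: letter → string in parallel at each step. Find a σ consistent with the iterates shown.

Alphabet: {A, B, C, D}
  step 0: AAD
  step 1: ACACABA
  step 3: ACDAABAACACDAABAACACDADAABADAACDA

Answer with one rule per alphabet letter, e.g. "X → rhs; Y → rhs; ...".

A->AC, B->CDC, C->DA, D->ABA

  step 0 ⇒ step 1: AAD ⇒ AC·AC·ABA
    A ↦ AC
    D ↦ ABA
    B ↦ CDC  (constrained at step 1)
    C ↦ DA  (constrained at step 1)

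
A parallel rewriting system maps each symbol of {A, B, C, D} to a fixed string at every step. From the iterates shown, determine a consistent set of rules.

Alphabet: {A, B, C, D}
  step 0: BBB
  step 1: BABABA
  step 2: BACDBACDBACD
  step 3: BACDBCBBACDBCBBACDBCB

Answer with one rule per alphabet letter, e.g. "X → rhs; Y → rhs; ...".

  step 2 ⇒ step 3: BACDBACDBACD ⇒ BA·CD·BC·B·BA·CD·BC·B·BA·CD·BC·B
    A ↦ CD
    B ↦ BA
    C ↦ BC
    D ↦ B

A->CD, B->BA, C->BC, D->B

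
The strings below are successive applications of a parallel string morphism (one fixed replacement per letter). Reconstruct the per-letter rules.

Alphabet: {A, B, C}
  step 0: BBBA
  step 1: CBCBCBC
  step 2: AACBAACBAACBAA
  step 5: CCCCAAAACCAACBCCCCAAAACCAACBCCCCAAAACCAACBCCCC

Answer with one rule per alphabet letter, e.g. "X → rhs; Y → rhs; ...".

  step 1 ⇒ step 2: CBCBCBC ⇒ AA·CB·AA·CB·AA·CB·AA
    B ↦ CB
    C ↦ AA
  step 0 ⇒ step 1: BBBA ⇒ CB·CB·CB·C
    A ↦ C

A->C, B->CB, C->AA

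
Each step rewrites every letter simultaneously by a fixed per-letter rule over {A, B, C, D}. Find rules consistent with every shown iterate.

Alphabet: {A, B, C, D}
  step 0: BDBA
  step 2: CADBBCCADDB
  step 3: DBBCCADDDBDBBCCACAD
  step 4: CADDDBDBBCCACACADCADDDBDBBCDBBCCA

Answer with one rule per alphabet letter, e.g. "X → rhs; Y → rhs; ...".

A->BC, B->D, C->DB, D->CA

  step 3 ⇒ step 4: DBBCCADDDBDBBCCACAD ⇒ CA·D·D·DB·DB·BC·CA·CA·CA·D·CA·D·D·DB·DB·BC·DB·BC·CA
    A ↦ BC
    B ↦ D
    C ↦ DB
    D ↦ CA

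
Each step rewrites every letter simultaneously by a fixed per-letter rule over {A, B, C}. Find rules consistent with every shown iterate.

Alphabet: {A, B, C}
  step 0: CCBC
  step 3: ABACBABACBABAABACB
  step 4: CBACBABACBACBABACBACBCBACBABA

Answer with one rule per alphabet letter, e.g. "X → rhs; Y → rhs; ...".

  step 3 ⇒ step 4: ABACBABACBABAABACB ⇒ CB·A·CB·AB·A·CB·A·CB·AB·A·CB·A·CB·CB·A·CB·AB·A
    A ↦ CB
    B ↦ A
    C ↦ AB

A->CB, B->A, C->AB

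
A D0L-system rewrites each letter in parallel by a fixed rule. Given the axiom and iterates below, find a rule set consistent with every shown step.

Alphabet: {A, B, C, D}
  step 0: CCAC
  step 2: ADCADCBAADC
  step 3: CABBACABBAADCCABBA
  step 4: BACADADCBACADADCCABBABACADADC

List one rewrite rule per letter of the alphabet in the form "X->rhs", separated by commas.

  step 3 ⇒ step 4: CABBACABBAADCCABBA ⇒ BA·C·AD·AD·C·BA·C·AD·AD·C·C·AB·BA·BA·C·AD·AD·C
    A ↦ C
    B ↦ AD
    C ↦ BA
    D ↦ AB

A->C, B->AD, C->BA, D->AB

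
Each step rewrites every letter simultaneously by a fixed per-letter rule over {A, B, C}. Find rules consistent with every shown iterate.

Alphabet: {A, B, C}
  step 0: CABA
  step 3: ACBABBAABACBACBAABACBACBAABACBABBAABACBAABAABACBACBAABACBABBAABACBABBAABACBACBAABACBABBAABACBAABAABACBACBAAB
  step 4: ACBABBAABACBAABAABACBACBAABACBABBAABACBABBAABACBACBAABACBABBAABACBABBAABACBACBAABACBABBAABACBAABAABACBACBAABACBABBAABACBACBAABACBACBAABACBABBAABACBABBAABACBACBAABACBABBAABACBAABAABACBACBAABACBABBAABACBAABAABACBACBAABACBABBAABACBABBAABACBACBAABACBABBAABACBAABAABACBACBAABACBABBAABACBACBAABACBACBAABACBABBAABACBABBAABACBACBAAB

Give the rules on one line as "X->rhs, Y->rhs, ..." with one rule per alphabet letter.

A->ACB, B->AAB, C->ABB

  step 3 ⇒ step 4: ACBABBAABACBACBAABACBACBAABACBABBAABACBAABAABACBACBAABACBABBAABACBABBAABACBACBAABACBABBAABACBAABAABACBACBAAB ⇒ ACB·ABB·AAB·ACB·AAB·AAB·ACB·ACB·AAB·ACB·ABB·AAB·ACB·ABB·AAB·ACB·ACB·AAB·ACB·ABB·AAB·ACB·ABB·AAB·ACB·ACB·AAB·ACB·ABB·AAB·ACB·AAB·AAB·ACB·ACB·AAB·ACB·ABB·AAB·ACB·ACB·AAB·ACB·ACB·AAB·ACB·ABB·AAB·ACB·ABB·AAB·ACB·ACB·AAB·ACB·ABB·AAB·ACB·AAB·AAB·ACB·ACB·AAB·ACB·ABB·AAB·ACB·AAB·AAB·ACB·ACB·AAB·ACB·ABB·AAB·ACB·ABB·AAB·ACB·ACB·AAB·ACB·ABB·AAB·ACB·AAB·AAB·ACB·ACB·AAB·ACB·ABB·AAB·ACB·ACB·AAB·ACB·ACB·AAB·ACB·ABB·AAB·ACB·ABB·AAB·ACB·ACB·AAB
    A ↦ ACB
    B ↦ AAB
    C ↦ ABB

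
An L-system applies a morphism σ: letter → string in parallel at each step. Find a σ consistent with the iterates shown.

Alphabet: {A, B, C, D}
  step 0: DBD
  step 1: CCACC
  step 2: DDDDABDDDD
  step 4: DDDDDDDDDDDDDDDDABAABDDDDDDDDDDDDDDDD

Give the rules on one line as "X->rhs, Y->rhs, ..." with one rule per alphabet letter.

  step 1 ⇒ step 2: CCACC ⇒ DD·DD·AB·DD·DD
    A ↦ AB
    C ↦ DD
  step 0 ⇒ step 1: DBD ⇒ CC·A·CC
    B ↦ A
  step 0 ⇒ step 1: DBD ⇒ CC·A·CC
    D ↦ CC

A->AB, B->A, C->DD, D->CC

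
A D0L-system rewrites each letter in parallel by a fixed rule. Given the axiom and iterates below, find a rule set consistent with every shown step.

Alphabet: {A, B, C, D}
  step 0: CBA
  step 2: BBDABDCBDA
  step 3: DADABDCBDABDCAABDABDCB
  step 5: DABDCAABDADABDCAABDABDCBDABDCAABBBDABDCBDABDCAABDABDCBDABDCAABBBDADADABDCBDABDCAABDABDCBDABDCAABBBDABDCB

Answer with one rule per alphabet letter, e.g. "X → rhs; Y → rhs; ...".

  step 2 ⇒ step 3: BBDABDCBDA ⇒ DA·DA·BDC·B·DA·BDC·AAB·DA·BDC·B
    A ↦ B
    B ↦ DA
    C ↦ AAB
    D ↦ BDC

A->B, B->DA, C->AAB, D->BDC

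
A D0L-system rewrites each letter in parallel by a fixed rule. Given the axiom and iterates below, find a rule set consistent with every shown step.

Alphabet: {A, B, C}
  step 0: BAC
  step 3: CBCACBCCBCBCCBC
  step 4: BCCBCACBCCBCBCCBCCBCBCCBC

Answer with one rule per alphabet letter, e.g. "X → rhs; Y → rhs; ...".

  step 3 ⇒ step 4: CBCACBCCBCBCCBC ⇒ BC·C·BC·AC·BC·C·BC·BC·C·BC·C·BC·BC·C·BC
    A ↦ AC
    B ↦ C
    C ↦ BC

A->AC, B->C, C->BC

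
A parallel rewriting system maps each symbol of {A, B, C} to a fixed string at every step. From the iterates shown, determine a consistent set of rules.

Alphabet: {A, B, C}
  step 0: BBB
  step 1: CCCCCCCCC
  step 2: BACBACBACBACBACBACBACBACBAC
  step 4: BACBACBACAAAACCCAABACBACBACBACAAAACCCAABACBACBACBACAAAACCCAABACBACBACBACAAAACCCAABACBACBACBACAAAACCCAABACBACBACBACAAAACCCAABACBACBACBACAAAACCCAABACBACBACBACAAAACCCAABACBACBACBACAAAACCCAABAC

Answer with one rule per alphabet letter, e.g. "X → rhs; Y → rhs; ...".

A->AA, B->CCC, C->BAC

  step 1 ⇒ step 2: CCCCCCCCC ⇒ BAC·BAC·BAC·BAC·BAC·BAC·BAC·BAC·BAC
    C ↦ BAC
    A ↦ AA  (constrained at step 2)
  step 0 ⇒ step 1: BBB ⇒ CCC·CCC·CCC
    B ↦ CCC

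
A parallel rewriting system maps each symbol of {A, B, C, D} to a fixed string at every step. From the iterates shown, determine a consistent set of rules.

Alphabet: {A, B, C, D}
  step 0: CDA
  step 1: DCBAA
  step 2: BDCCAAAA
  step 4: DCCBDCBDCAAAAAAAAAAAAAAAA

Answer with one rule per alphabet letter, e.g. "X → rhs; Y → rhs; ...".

A->AA, B->C, C->DC, D->B

  step 1 ⇒ step 2: DCBAA ⇒ B·DC·C·AA·AA
    A ↦ AA
    B ↦ C
    C ↦ DC
    D ↦ B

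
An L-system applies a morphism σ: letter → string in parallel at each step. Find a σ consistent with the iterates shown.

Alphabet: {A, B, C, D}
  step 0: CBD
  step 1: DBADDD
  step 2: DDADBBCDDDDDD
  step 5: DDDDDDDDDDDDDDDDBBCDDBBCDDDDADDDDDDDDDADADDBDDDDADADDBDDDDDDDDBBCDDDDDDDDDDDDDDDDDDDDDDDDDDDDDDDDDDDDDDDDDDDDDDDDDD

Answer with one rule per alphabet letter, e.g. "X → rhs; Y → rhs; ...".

A->BBC, B->AD, C->DB, D->DD

  step 1 ⇒ step 2: DBADDD ⇒ DD·AD·BBC·DD·DD·DD
    A ↦ BBC
    B ↦ AD
    D ↦ DD
  step 0 ⇒ step 1: CBD ⇒ DB·AD·DD
    C ↦ DB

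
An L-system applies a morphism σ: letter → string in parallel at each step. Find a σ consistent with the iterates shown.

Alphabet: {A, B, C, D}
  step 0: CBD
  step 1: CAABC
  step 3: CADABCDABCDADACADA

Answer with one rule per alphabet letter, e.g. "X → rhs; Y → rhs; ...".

A->DA, B->A, C->CA, D->BC

  step 0 ⇒ step 1: CBD ⇒ CA·A·BC
    B ↦ A
    C ↦ CA
    D ↦ BC
    A ↦ DA  (constrained at step 1)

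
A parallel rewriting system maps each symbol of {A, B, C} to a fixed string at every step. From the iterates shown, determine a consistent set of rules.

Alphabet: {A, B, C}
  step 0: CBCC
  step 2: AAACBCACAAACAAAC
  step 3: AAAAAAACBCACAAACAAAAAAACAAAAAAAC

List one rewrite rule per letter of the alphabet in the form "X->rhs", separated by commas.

A->AA, B->BC, C->AC

  step 2 ⇒ step 3: AAACBCACAAACAAAC ⇒ AA·AA·AA·AC·BC·AC·AA·AC·AA·AA·AA·AC·AA·AA·AA·AC
    A ↦ AA
    B ↦ BC
    C ↦ AC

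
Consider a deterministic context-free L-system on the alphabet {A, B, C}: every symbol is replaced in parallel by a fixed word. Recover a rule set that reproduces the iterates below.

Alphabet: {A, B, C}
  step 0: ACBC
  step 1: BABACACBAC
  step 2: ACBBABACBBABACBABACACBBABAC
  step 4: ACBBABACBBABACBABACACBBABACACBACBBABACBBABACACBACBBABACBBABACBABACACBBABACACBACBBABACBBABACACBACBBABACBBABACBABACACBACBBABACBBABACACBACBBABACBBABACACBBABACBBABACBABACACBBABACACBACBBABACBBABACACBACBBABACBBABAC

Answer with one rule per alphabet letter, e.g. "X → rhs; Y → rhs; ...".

  step 1 ⇒ step 2: BABACACBAC ⇒ ACB·BAB·ACB·BAB·AC·BAB·AC·ACB·BAB·AC
    A ↦ BAB
    B ↦ ACB
    C ↦ AC

A->BAB, B->ACB, C->AC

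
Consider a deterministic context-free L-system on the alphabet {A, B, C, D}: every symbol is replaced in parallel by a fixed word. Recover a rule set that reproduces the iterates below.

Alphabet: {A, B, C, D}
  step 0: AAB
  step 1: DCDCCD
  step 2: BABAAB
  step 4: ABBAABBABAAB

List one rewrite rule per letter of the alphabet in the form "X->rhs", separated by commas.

  step 1 ⇒ step 2: DCDCCD ⇒ B·A·B·A·A·B
    C ↦ A
    D ↦ B
  step 0 ⇒ step 1: AAB ⇒ DC·DC·CD
    A ↦ DC
  step 0 ⇒ step 1: AAB ⇒ DC·DC·CD
    B ↦ CD

A->DC, B->CD, C->A, D->B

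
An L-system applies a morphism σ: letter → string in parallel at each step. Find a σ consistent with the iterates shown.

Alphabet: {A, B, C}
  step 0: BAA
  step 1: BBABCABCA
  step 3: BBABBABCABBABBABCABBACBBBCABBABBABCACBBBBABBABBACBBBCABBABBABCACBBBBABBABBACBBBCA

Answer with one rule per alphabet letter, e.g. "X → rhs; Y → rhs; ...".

A->BCA, B->BBA, C->CBB

  step 0 ⇒ step 1: BAA ⇒ BBA·BCA·BCA
    A ↦ BCA
    B ↦ BBA
    C ↦ CBB  (constrained at step 1)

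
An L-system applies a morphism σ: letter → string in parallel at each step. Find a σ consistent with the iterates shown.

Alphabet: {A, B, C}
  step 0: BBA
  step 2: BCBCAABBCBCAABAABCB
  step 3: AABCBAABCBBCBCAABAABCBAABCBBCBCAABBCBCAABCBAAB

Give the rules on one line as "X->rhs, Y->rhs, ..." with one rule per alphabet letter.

A->BC, B->AAB, C->CB

  step 2 ⇒ step 3: BCBCAABBCBCAABAABCB ⇒ AAB·CB·AAB·CB·BC·BC·AAB·AAB·CB·AAB·CB·BC·BC·AAB·BC·BC·AAB·CB·AAB
    A ↦ BC
    B ↦ AAB
    C ↦ CB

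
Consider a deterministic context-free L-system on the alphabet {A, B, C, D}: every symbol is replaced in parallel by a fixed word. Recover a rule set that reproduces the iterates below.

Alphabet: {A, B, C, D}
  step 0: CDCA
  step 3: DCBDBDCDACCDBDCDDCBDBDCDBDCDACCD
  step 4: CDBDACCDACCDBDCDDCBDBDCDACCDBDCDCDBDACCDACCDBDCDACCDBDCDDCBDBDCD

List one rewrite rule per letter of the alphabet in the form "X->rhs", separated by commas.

A->DC, B->AC, C->BD, D->CD

  step 3 ⇒ step 4: DCBDBDCDACCDBDCDDCBDBDCDBDCDACCD ⇒ CD·BD·AC·CD·AC·CD·BD·CD·DC·BD·BD·CD·AC·CD·BD·CD·CD·BD·AC·CD·AC·CD·BD·CD·AC·CD·BD·CD·DC·BD·BD·CD
    A ↦ DC
    B ↦ AC
    C ↦ BD
    D ↦ CD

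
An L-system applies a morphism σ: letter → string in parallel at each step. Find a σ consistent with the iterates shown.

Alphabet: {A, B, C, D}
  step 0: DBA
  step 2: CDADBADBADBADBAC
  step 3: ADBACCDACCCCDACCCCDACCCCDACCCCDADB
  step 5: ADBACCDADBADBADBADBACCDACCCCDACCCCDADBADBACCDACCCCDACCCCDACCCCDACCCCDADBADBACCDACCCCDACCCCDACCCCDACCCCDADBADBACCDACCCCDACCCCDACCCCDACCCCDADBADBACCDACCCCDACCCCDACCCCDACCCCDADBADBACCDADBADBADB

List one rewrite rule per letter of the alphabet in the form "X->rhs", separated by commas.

A->CD, B->CC, C->ADB, D->AC

  step 2 ⇒ step 3: CDADBADBADBADBAC ⇒ ADB·AC·CD·AC·CC·CD·AC·CC·CD·AC·CC·CD·AC·CC·CD·ADB
    A ↦ CD
    B ↦ CC
    C ↦ ADB
    D ↦ AC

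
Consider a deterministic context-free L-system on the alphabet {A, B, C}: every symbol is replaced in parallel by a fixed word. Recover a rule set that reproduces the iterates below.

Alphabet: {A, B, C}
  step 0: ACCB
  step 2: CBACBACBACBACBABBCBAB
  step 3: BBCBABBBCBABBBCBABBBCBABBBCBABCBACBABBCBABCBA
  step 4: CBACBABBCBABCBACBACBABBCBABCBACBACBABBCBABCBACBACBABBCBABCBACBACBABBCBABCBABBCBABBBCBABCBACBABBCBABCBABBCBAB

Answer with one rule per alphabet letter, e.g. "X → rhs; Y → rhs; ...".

A->B, B->CBA, C->BB

  step 3 ⇒ step 4: BBCBABBBCBABBBCBABBBCBABBBCBABCBACBABBCBABCBA ⇒ CBA·CBA·BB·CBA·B·CBA·CBA·CBA·BB·CBA·B·CBA·CBA·CBA·BB·CBA·B·CBA·CBA·CBA·BB·CBA·B·CBA·CBA·CBA·BB·CBA·B·CBA·BB·CBA·B·BB·CBA·B·CBA·CBA·BB·CBA·B·CBA·BB·CBA·B
    A ↦ B
    B ↦ CBA
    C ↦ BB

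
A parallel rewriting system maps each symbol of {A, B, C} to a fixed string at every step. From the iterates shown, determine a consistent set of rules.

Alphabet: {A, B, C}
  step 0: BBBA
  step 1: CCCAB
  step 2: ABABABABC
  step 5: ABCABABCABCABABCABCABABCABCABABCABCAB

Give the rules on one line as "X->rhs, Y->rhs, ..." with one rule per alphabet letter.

  step 1 ⇒ step 2: CCCAB ⇒ AB·AB·AB·AB·C
    A ↦ AB
    B ↦ C
    C ↦ AB

A->AB, B->C, C->AB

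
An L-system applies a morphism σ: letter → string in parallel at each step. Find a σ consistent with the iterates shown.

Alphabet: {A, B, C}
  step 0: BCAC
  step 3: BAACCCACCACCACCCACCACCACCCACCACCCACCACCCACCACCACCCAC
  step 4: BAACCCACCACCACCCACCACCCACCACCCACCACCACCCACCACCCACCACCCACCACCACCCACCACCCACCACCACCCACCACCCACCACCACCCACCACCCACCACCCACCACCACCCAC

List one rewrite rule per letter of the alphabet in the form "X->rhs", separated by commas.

A->C, B->BAA, C->CAC

  step 3 ⇒ step 4: BAACCCACCACCACCCACCACCACCCACCACCCACCACCCACCACCACCCAC ⇒ BAA·C·C·CAC·CAC·CAC·C·CAC·CAC·C·CAC·CAC·C·CAC·CAC·CAC·C·CAC·CAC·C·CAC·CAC·C·CAC·CAC·CAC·C·CAC·CAC·C·CAC·CAC·CAC·C·CAC·CAC·C·CAC·CAC·CAC·C·CAC·CAC·C·CAC·CAC·C·CAC·CAC·CAC·C·CAC
    A ↦ C
    B ↦ BAA
    C ↦ CAC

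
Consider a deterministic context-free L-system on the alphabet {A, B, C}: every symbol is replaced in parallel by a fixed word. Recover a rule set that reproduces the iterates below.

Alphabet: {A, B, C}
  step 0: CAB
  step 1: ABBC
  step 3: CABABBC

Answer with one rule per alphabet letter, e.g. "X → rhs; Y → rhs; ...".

A->B, B->C, C->AB

  step 0 ⇒ step 1: CAB ⇒ AB·B·C
    A ↦ B
    B ↦ C
    C ↦ AB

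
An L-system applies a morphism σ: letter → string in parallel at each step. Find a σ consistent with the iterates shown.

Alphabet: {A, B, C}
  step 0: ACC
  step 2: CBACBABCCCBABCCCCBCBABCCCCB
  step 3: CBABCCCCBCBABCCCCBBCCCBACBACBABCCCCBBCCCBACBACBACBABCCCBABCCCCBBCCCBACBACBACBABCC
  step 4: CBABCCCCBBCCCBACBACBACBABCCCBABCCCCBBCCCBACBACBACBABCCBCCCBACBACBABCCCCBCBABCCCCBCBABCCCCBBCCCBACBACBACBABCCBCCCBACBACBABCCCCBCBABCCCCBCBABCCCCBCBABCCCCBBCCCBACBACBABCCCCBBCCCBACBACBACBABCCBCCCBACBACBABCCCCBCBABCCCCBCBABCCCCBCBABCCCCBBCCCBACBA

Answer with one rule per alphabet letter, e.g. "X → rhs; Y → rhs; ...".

  step 3 ⇒ step 4: CBABCCCCBCBABCCCCBBCCCBACBACBABCCCCBBCCCBACBACBACBABCCCBABCCCCBBCCCBACBACBACBABCC ⇒ CBA·BCC·CCB·BCC·CBA·CBA·CBA·CBA·BCC·CBA·BCC·CCB·BCC·CBA·CBA·CBA·CBA·BCC·BCC·CBA·CBA·CBA·BCC·CCB·CBA·BCC·CCB·CBA·BCC·CCB·BCC·CBA·CBA·CBA·CBA·BCC·BCC·CBA·CBA·CBA·BCC·CCB·CBA·BCC·CCB·CBA·BCC·CCB·CBA·BCC·CCB·BCC·CBA·CBA·CBA·BCC·CCB·BCC·CBA·CBA·CBA·CBA·BCC·BCC·CBA·CBA·CBA·BCC·CCB·CBA·BCC·CCB·CBA·BCC·CCB·CBA·BCC·CCB·BCC·CBA·CBA
    A ↦ CCB
    B ↦ BCC
    C ↦ CBA

A->CCB, B->BCC, C->CBA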